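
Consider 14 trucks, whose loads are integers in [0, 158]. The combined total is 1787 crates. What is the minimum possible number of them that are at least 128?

Each value short of 128 is at most 127, costing at least 158 − 127 = 31 against the maximum total of 2212.
We can afford to lose at most 2212 − 1787 = 425, so at most ⌊425/31⌋ = 13 fall short, and at least 1 are ≥ 128.
Exactly 1 works: 1 value at 158 and 13 at 127 total 1809; lower one of the high values by 22 (still ≥ 128) to hit 1787.

1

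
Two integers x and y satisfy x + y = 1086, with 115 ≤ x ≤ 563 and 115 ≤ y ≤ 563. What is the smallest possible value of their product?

294449

xy = x(1086 − x) is concave in x, so over [523, 563] it is minimized at an endpoint.
The extreme feasible split is x = 523, y = 563, giving xy = 294449.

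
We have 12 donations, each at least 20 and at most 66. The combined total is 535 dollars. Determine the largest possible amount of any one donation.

66

To make one donation as large as possible, make the other 11 as small as possible.
The other 11 contribute at least 11 × 20 = 220, leaving at most 535 − 220 = 315.
But each donation is capped at 66, so the maximum is 66.
Achievable: one at 66 and the other 11 totalling 469, which fits since 11 × 20 ≤ 469 ≤ 11 × 66.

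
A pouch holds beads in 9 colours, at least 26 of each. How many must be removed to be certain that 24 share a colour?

208

In the worst case you draw 23 of each of the 9 colours: 9 × 23 = 207.
One more forces 24 of some colour, so 207 + 1 = 208.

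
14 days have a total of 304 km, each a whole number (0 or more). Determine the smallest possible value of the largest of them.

22

If every one of the 14 were at most 21, the total would be at most 14 × 21 = 294 < 304.
Equality holds with 10 values of 22 and 4 values of 21.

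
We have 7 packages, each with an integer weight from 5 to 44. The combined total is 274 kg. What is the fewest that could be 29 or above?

5

Each value short of 29 is at most 28, costing at least 44 − 28 = 16 against the maximum total of 308.
We can afford to lose at most 308 − 274 = 34, so at most ⌊34/16⌋ = 2 fall short, and at least 5 are ≥ 29.
Exactly 5 works: 5 values at 44 and 2 at 28 total 276; lower one of the high values by 2 (still ≥ 29) to hit 274.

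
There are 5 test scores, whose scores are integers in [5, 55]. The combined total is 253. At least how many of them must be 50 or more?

Each value short of 50 is at most 49, costing at least 55 − 49 = 6 against the maximum total of 275.
We can afford to lose at most 275 − 253 = 22, so at most ⌊22/6⌋ = 3 fall short, and at least 2 are ≥ 50.
Exactly 2 works: 2 values at 55 and 3 at 49 total 257; lower one of the high values by 4 (still ≥ 50) to hit 253.

2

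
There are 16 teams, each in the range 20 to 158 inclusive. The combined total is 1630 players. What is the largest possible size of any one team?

To make one team as large as possible, make the other 15 as small as possible.
The other 15 contribute at least 15 × 20 = 300, leaving at most 1630 − 300 = 1330.
But each team is capped at 158, so the maximum is 158.
Achievable: one at 158 and the other 15 totalling 1472, which fits since 15 × 20 ≤ 1472 ≤ 15 × 158.

158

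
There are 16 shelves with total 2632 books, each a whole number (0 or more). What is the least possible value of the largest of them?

The average is 2632/16 > 164, so not all 16 can be 164 or less; the largest is ≥ 165.
Taking 8 copies of 164 and 8 copies of 165 gives exactly 2632, so 165 is attained.

165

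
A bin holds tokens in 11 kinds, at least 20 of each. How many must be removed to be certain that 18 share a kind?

188

You could draw 17 of every kind without reaching 18 of any — 187 in all.
One more forces 18 of some kind, so 187 + 1 = 188.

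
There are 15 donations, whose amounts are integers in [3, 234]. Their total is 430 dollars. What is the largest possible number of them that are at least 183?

2

With k values at 183 or above and the rest at least 3, the sum is at least 45 + 180k.
Since the sum is 430, we need 180k ≤ 385, i.e. k ≤ 2.
k = 2 is achieved by 2 values at 183 and 13 at 3, total 405; add 25 to one value (staying below 183) to reach 430.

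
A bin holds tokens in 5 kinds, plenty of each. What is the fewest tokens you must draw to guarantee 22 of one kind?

In the worst case you draw 21 of each of the 5 kinds: 5 × 21 = 105.
One more forces 22 of some kind, so 105 + 1 = 106.

106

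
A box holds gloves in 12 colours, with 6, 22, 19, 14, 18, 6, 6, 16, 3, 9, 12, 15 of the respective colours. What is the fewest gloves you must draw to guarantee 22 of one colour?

In the worst case you take as many as possible of each colour without reaching 22: 6 + 21 + 19 + 14 + 18 + 6 + 6 + 16 + 3 + 9 + 12 + 15 = 145.
The next one must give 22 of some colour, so 145 + 1 = 146.

146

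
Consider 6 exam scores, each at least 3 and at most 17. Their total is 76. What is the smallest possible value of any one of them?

To make one score as small as possible, make the other 5 as large as possible.
The other 5 can take up 5 × 17 = 85 ≥ 76 − 3, so one score can sit at its floor of 3.
Achievable: one at 3 and the other 5 totalling 73, which fits since 5 × 3 ≤ 73 ≤ 5 × 17.

3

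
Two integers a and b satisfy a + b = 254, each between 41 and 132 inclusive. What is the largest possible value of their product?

16129

ab = a(254 − a) is maximized when a is as near 254/2 as the bounds allow.
Taking a = 127 and b = 127 (both in [41, 132]) gives ab = 16129.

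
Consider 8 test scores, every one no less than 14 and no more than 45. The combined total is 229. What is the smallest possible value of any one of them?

To make one score as small as possible, make the other 7 as large as possible.
The other 7 can take up 7 × 45 = 315 ≥ 229 − 14, so one score can sit at its floor of 14.
Achievable: one at 14 and the other 7 totalling 215, which fits since 7 × 14 ≤ 215 ≤ 7 × 45.

14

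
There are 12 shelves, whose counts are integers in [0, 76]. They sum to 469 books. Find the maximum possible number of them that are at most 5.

6

Suppose k of them are at most 5. Those contribute at most 5 each and the rest at most 76 each.
So the total is at most 5k + 76(12 − k) = 912 − 71k. This must still be ≥ 469, so k ≤ 6.
k = 6 is achieved by 6 values at 5 and 6 at 76, total 486; lower one of the 76's by 17 (still > 5) to reach 469.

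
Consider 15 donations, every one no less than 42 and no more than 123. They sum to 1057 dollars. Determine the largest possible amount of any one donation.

123

Maximizing one value means minimizing the remaining 14.
The other 14 contribute at least 14 × 42 = 588, leaving at most 1057 − 588 = 469.
But each donation is capped at 123, so the maximum is 123.
Achievable: one at 123 and the other 14 totalling 934, which fits since 14 × 42 ≤ 934 ≤ 14 × 123.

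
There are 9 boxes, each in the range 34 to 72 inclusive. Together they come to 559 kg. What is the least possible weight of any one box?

34

To make one box as small as possible, make the other 8 as large as possible.
The other 8 can take up 8 × 72 = 576 ≥ 559 − 34, so one box can sit at its floor of 34.
Achievable: one at 34 and the other 8 totalling 525, which fits since 8 × 34 ≤ 525 ≤ 8 × 72.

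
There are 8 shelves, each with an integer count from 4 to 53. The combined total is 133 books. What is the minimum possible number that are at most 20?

Each value above 20 is at least 21, contributing at least 21 − 4 = 17 above the floor 4.
The sum exceeds the floor total 32 by 101, so at most ⌊101/17⌋ = 5 exceed 20, and at least 3 are ≤ 20.
Exactly 3 works: 3 values at 4 and 5 at 21 total 117; raise one of the low values by 16 (still ≤ 20) to hit 133.

3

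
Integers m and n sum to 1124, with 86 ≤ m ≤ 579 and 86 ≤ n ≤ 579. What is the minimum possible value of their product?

315555

For a fixed sum, mn is smallest when m and n are as far apart as possible.
The extreme feasible split is m = 545, n = 579, giving mn = 315555.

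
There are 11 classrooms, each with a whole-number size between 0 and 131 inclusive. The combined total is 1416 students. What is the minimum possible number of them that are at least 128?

5

Each value short of 128 is at most 127, costing at least 131 − 127 = 4 against the maximum total of 1441.
We can afford to lose at most 1441 − 1416 = 25, so at most ⌊25/4⌋ = 6 fall short, and at least 5 are ≥ 128.
Exactly 5 works: 5 values at 131 and 6 at 127 total 1417; lower one of the high values by 1 (still ≥ 128) to hit 1416.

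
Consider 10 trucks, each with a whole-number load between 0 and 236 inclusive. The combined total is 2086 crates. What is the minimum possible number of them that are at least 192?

Suppose at most 10 − j of them reach 192; then j values are ≤ 191 and the rest ≤ 236.
The total is then ≤ 191·j + 236·(10 − j) = 2360 − 45j. For this to be ≥ 2086 we need j ≤ 6, so at least 10 − 6 = 4 must reach 192.
Exactly 4 works: 4 values at 236 and 6 at 191 total 2090; lower one of the high values by 4 (still ≥ 192) to hit 2086.

4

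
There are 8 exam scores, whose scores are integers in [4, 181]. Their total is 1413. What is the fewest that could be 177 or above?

1

Each value short of 177 is at most 176, costing at least 181 − 176 = 5 against the maximum total of 1448.
We can afford to lose at most 1448 − 1413 = 35, so at most ⌊35/5⌋ = 7 fall short, and at least 1 are ≥ 177.
Exactly 1 works: 1 value at 181 and 7 at 176 total 1413.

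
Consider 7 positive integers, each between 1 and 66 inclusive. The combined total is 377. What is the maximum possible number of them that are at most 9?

Each value at 9 or below falls at least 66 − 9 = 57 short of the ceiling 66.
The ceiling total is 7 × 66 = 462, and we need 377, so at most ⌊(462 − 377)/57⌋ = 1 can be that low.
k = 1 is achieved by 1 value at 9 and 6 at 66, total 405; lower one of the 66's by 28 (still > 9) to reach 377.

1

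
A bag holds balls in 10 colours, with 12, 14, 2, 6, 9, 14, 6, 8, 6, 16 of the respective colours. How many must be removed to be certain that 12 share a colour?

In the worst case you take as many as possible of each colour without reaching 12: 11 + 11 + 2 + 6 + 9 + 11 + 6 + 8 + 6 + 11 = 81.
The next one must give 12 of some colour, so 81 + 1 = 82.

82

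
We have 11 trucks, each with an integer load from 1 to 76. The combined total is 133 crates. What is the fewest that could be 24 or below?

If only k of them are at most 24, the other 11 − k are at least 25, so the total is at least (11 − k)·25 + k·1.
This is ≤ 133, so (11 − k)·25 + 1k ≤ 133, which gives k ≥ 6.
Exactly 6 works: 6 values at 1 and 5 at 25 total 131; raise one of the low values by 2 (still ≤ 24) to hit 133.

6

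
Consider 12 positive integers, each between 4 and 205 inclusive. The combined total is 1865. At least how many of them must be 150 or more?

Each value short of 150 is at most 149, costing at least 205 − 149 = 56 against the maximum total of 2460.
We can afford to lose at most 2460 − 1865 = 595, so at most ⌊595/56⌋ = 10 fall short, and at least 2 are ≥ 150.
Exactly 2 works: 2 values at 205 and 10 at 149 total 1900; lower one of the high values by 35 (still ≥ 150) to hit 1865.

2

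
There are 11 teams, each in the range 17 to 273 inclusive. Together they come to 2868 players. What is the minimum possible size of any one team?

To make one team as small as possible, make the other 10 as large as possible.
The other 10 contribute at most 10 × 273 = 2730, leaving at least 2868 − 2730 = 138.
Since 138 ≥ 17, this is achievable: one at 138 and 10 at 273.

138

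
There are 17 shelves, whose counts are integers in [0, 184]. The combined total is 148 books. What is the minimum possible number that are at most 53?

15

If only k of them are at most 53, the other 17 − k are at least 54, so the total is at least (17 − k)·54 + k·0.
This is ≤ 148, so (17 − k)·54 + 0k ≤ 148, which gives k ≥ 15.
Exactly 15 works: 15 values at 0 and 2 at 54 total 108; raise one of the low values by 40 (still ≤ 53) to hit 148.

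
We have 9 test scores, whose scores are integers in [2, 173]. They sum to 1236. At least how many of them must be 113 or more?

If only k of them are at least 113, the other 9 − k are at most 112, so the total is at most k·173 + (9 − k)·112.
This must reach 1236, so k·173 + (9 − k)·112 ≥ 1236, giving k ≥ 4.
Exactly 4 works: 4 values at 173 and 5 at 112 total 1252; lower one of the high values by 16 (still ≥ 113) to hit 1236.

4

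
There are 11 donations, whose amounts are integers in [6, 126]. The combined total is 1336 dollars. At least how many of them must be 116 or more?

7

Suppose at most 11 − j of them reach 116; then j values are ≤ 115 and the rest ≤ 126.
The total is then ≤ 115·j + 126·(11 − j) = 1386 − 11j. For this to be ≥ 1336 we need j ≤ 4, so at least 11 − 4 = 7 must reach 116.
Exactly 7 works: 7 values at 126 and 4 at 115 total 1342; lower one of the high values by 6 (still ≥ 116) to hit 1336.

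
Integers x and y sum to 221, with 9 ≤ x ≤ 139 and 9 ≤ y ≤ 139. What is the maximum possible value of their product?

With x + y fixed, xy peaks when the two are closest together.
Taking x = 110 and y = 111 (both in [9, 139]) gives xy = 12210.

12210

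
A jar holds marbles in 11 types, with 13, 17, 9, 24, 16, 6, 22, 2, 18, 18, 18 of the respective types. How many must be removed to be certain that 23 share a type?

162

In the worst case you take as many as possible of each type without reaching 23: 13 + 17 + 9 + 22 + 16 + 6 + 22 + 2 + 18 + 18 + 18 = 161.
The next one must give 23 of some type, so 161 + 1 = 162.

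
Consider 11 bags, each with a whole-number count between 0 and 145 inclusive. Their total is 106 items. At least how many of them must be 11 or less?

3

If only k of them are at most 11, the other 11 − k are at least 12, so the total is at least (11 − k)·12 + k·0.
This is ≤ 106, so (11 − k)·12 + 0k ≤ 106, which gives k ≥ 3.
Exactly 3 works: 3 values at 0 and 8 at 12 total 96; raise one of the low values by 10 (still ≤ 11) to hit 106.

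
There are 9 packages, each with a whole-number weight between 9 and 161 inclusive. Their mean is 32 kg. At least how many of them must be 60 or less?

The total is 9 × 32 = 288.
Let j be the number exceeding 60. Then the total is ≥ 61·j + 9·(9 − j) = 81 + 52j.
So 52j ≤ 207 and j ≤ 3; hence at least 9 − 3 = 6 are ≤ 60.
Exactly 6 works: 6 values at 9 and 3 at 61 total 237; raise one of the low values by 51 (still ≤ 60) to hit 288.

6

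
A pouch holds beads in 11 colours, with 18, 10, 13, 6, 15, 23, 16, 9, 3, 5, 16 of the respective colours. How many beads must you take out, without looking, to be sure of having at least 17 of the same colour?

126

In the worst case you take as many as possible of each colour without reaching 17: 16 + 10 + 13 + 6 + 15 + 16 + 16 + 9 + 3 + 5 + 16 = 125.
The next one must give 17 of some colour, so 125 + 1 = 126.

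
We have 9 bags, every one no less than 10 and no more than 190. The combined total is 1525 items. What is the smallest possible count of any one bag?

10

To make one bag as small as possible, make the other 8 as large as possible.
The other 8 can take up 8 × 190 = 1520 ≥ 1525 − 10, so one bag can sit at its floor of 10.
Achievable: one at 10 and the other 8 totalling 1515, which fits since 8 × 10 ≤ 1515 ≤ 8 × 190.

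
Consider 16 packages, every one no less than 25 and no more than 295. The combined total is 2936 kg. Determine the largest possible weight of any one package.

Maximizing one value means minimizing the remaining 15.
The other 15 contribute at least 15 × 25 = 375, leaving at most 2936 − 375 = 2561.
But each package is capped at 295, so the maximum is 295.
Achievable: one at 295 and the other 15 totalling 2641, which fits since 15 × 25 ≤ 2641 ≤ 15 × 295.

295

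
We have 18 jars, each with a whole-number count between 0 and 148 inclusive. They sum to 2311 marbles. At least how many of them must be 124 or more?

Suppose at most 18 − j of them reach 124; then j values are ≤ 123 and the rest ≤ 148.
The total is then ≤ 123·j + 148·(18 − j) = 2664 − 25j. For this to be ≥ 2311 we need j ≤ 14, so at least 18 − 14 = 4 must reach 124.
Exactly 4 works: 4 values at 148 and 14 at 123 total 2314; lower one of the high values by 3 (still ≥ 124) to hit 2311.

4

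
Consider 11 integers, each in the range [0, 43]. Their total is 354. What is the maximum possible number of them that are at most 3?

Each value at 3 or below falls at least 43 − 3 = 40 short of the ceiling 43.
The ceiling total is 11 × 43 = 473, and we need 354, so at most ⌊(473 − 354)/40⌋ = 2 can be that low.
k = 2 is achieved by 2 values at 3 and 9 at 43, total 393; lower one of the 43's by 39 (still > 3) to reach 354.

2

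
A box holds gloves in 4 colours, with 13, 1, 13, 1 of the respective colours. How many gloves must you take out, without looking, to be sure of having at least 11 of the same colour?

23

In the worst case you take as many as possible of each colour without reaching 11: 10 + 1 + 10 + 1 = 22.
The next one must give 11 of some colour, so 22 + 1 = 23.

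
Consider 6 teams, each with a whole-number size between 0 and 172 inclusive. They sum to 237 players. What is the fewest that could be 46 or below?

1

If only k of them are at most 46, the other 6 − k are at least 47, so the total is at least (6 − k)·47 + k·0.
This is ≤ 237, so (6 − k)·47 + 0k ≤ 237, which gives k ≥ 1.
Exactly 1 works: 1 value at 0 and 5 at 47 total 235; raise one of the low values by 2 (still ≤ 46) to hit 237.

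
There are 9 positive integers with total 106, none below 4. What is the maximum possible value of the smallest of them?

If every one of the 9 were at least 12, the total would be at least 9 × 12 = 108 > 106.
Achievable: 2 of them at 11 and 7 at 12 total 106.

11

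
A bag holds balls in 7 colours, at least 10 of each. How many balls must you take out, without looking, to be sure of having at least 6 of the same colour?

36

You could draw 5 of every colour without reaching 6 of any — 35 in all.
One more forces 6 of some colour, so 35 + 1 = 36.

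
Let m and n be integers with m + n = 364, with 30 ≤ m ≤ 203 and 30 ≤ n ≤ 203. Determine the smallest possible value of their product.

32683

Since m + n is fixed, pushing one of them to its bound minimizes the product.
The extreme feasible split is m = 161, n = 203, giving mn = 32683.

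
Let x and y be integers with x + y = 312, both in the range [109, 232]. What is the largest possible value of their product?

With x + y fixed, xy peaks when the two are closest together.
Taking x = 156 and y = 156 (both in [109, 232]) gives xy = 24336.

24336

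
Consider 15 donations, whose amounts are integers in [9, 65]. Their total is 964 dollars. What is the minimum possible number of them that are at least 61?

13

Suppose at most 15 − j of them reach 61; then j values are ≤ 60 and the rest ≤ 65.
The total is then ≤ 60·j + 65·(15 − j) = 975 − 5j. For this to be ≥ 964 we need j ≤ 2, so at least 15 − 2 = 13 must reach 61.
Exactly 13 works: 13 values at 65 and 2 at 60 total 965; lower one of the high values by 1 (still ≥ 61) to hit 964.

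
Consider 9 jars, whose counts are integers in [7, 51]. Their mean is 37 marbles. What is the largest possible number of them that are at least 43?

7

The total is 9 × 37 = 333.
Suppose k of them are at least 43. Those contribute at least 43 each and the other 9 − k at least 7 each.
So the total is at least 43k + 7(9 − k) = 63 + 36k. This must be ≤ 333, giving k ≤ 7.
k = 7 is achieved by 7 values at 43 and 2 at 7, total 315; add 18 to one value (staying below 43) to reach 333.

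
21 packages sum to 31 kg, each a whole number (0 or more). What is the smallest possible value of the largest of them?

2

The average is 31/21 > 1, so not all 21 can be 1 or less; the largest is ≥ 2.
Taking 11 copies of 1 and 10 copies of 2 gives exactly 31, so 2 is attained.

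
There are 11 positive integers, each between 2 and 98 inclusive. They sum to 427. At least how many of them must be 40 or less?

Let j be the number exceeding 40. Then the total is ≥ 41·j + 2·(11 − j) = 22 + 39j.
So 39j ≤ 405 and j ≤ 10; hence at least 11 − 10 = 1 are ≤ 40.
Exactly 1 works: 1 value at 2 and 10 at 41 total 412; raise one of the low values by 15 (still ≤ 40) to hit 427.

1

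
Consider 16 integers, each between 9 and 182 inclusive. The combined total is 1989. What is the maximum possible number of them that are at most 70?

Suppose k of them are at most 70. Those contribute at most 70 each and the rest at most 182 each.
So the total is at most 70k + 182(16 − k) = 2912 − 112k. This must still be ≥ 1989, so k ≤ 8.
k = 8 is achieved by 8 values at 70 and 8 at 182, total 2016; lower one of the 182's by 27 (still > 70) to reach 1989.

8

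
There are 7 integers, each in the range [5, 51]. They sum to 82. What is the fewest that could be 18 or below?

4

Let j be the number exceeding 18. Then the total is ≥ 19·j + 5·(7 − j) = 35 + 14j.
So 14j ≤ 47 and j ≤ 3; hence at least 7 − 3 = 4 are ≤ 18.
Exactly 4 works: 4 values at 5 and 3 at 19 total 77; raise one of the low values by 5 (still ≤ 18) to hit 82.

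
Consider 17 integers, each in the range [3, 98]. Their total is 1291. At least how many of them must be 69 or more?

Each value short of 69 is at most 68, costing at least 98 − 68 = 30 against the maximum total of 1666.
We can afford to lose at most 1666 − 1291 = 375, so at most ⌊375/30⌋ = 12 fall short, and at least 5 are ≥ 69.
Exactly 5 works: 5 values at 98 and 12 at 68 total 1306; lower one of the high values by 15 (still ≥ 69) to hit 1291.

5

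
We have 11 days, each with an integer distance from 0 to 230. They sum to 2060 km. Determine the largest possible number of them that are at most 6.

Each value at 6 or below falls at least 230 − 6 = 224 short of the ceiling 230.
The ceiling total is 11 × 230 = 2530, and we need 2060, so at most ⌊(2530 − 2060)/224⌋ = 2 can be that low.
k = 2 is achieved by 2 values at 6 and 9 at 230, total 2082; lower one of the 230's by 22 (still > 6) to reach 2060.

2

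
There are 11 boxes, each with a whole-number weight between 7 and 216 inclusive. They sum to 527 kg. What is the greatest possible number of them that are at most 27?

Suppose k of them are at most 27. Those contribute at most 27 each and the rest at most 216 each.
So the total is at most 27k + 216(11 − k) = 2376 − 189k. This must still be ≥ 527, so k ≤ 9.
k = 9 is achieved by 9 values at 27 and 2 at 216, total 675; lower one of the 216's by 148 (still > 27) to reach 527.

9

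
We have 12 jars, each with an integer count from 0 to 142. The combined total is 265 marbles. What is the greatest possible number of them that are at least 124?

2

If k of the values are ≥ 124, the total is ≥ 124k + 0(12 − k).
Setting 124k + 0(12 − k) ≤ 265 gives 124k ≤ 265, so k ≤ 2.
k = 2 is achieved by 2 values at 124 and 10 at 0, total 248; add 17 to one value (staying below 124) to reach 265.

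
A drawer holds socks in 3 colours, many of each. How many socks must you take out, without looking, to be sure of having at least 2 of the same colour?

In the worst case you draw 1 of each of the 3 colours: 3 × 1 = 3.
One more forces 2 of some colour, so 3 + 1 = 4.

4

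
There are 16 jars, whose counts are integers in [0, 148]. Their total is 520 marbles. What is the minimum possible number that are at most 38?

If only k of them are at most 38, the other 16 − k are at least 39, so the total is at least (16 − k)·39 + k·0.
This is ≤ 520, so (16 − k)·39 + 0k ≤ 520, which gives k ≥ 3.
Exactly 3 works: 3 values at 0 and 13 at 39 total 507; raise one of the low values by 13 (still ≤ 38) to hit 520.

3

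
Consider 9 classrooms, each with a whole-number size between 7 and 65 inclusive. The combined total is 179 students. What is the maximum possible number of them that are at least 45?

With k values at 45 or above and the rest at least 7, the sum is at least 63 + 38k.
Since the sum is 179, we need 38k ≤ 116, i.e. k ≤ 3.
k = 3 is achieved by 3 values at 45 and 6 at 7, total 177; add 2 to one value (staying below 45) to reach 179.

3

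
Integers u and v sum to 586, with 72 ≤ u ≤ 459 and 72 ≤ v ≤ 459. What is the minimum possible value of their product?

uv = u(586 − u) is concave in u, so over [127, 459] it is minimized at an endpoint.
The extreme feasible split is u = 127, v = 459, giving uv = 58293.

58293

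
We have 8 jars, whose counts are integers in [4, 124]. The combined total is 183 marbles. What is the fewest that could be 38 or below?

4

If only k of them are at most 38, the other 8 − k are at least 39, so the total is at least (8 − k)·39 + k·4.
This is ≤ 183, so (8 − k)·39 + 4k ≤ 183, which gives k ≥ 4.
Exactly 4 works: 4 values at 4 and 4 at 39 total 172; raise one of the low values by 11 (still ≤ 38) to hit 183.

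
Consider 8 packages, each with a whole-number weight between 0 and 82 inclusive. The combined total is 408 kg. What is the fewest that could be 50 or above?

Suppose at most 8 − j of them reach 50; then j values are ≤ 49 and the rest ≤ 82.
The total is then ≤ 49·j + 82·(8 − j) = 656 − 33j. For this to be ≥ 408 we need j ≤ 7, so at least 8 − 7 = 1 must reach 50.
Exactly 1 works: 1 value at 82 and 7 at 49 total 425; lower one of the high values by 17 (still ≥ 50) to hit 408.

1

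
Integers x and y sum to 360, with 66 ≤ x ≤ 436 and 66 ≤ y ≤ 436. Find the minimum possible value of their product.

For a fixed sum, xy is smallest when x and y are as far apart as possible.
At the endpoint x = 66, y = 360 − 66 = 294, so xy = 66 × 294 = 19404.

19404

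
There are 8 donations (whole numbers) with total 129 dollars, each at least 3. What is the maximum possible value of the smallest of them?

If every one of the 8 were at least 17, the total would be at least 8 × 17 = 136 > 129.
Achievable: 7 of them at 16 and 1 at 17 total 129.

16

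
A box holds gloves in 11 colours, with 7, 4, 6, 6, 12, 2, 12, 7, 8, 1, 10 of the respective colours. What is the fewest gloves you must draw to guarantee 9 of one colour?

66

In the worst case you take as many as possible of each colour without reaching 9: 7 + 4 + 6 + 6 + 8 + 2 + 8 + 7 + 8 + 1 + 8 = 65.
The next one must give 9 of some colour, so 65 + 1 = 66.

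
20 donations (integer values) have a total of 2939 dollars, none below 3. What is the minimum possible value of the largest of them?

147

The 20 values sum to 2939, so their maximum is at least ⌈2939/20⌉ = 147.
Taking 1 copy of 146 and 19 copies of 147 gives exactly 2939, so 147 is attained.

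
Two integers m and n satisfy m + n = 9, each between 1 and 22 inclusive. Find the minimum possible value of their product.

For a fixed sum, mn is smallest when m and n are as far apart as possible.
At the endpoint m = 1, n = 9 − 1 = 8, so mn = 1 × 8 = 8.

8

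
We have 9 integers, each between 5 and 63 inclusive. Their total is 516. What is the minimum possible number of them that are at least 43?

7

Each value short of 43 is at most 42, costing at least 63 − 42 = 21 against the maximum total of 567.
We can afford to lose at most 567 − 516 = 51, so at most ⌊51/21⌋ = 2 fall short, and at least 7 are ≥ 43.
Exactly 7 works: 7 values at 63 and 2 at 42 total 525; lower one of the high values by 9 (still ≥ 43) to hit 516.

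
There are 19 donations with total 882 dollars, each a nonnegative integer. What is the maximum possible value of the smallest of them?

46

The average is 882/19 < 47, so some value is ≤ 46.
Equality holds with 11 values of 46 and 8 values of 47.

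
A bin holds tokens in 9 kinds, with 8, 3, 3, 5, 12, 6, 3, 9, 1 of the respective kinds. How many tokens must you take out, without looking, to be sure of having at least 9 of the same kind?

46

In the worst case you take as many as possible of each kind without reaching 9: 8 + 3 + 3 + 5 + 8 + 6 + 3 + 8 + 1 = 45.
The next one must give 9 of some kind, so 45 + 1 = 46.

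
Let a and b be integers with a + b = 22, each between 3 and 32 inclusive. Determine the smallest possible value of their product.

Since a + b is fixed, pushing one of them to its bound minimizes the product.
The extreme feasible split is a = 3, b = 19, giving ab = 57.

57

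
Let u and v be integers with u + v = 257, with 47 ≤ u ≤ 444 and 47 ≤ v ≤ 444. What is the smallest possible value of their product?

9870

uv = u(257 − u) is concave in u, so over [47, 210] it is minimized at an endpoint.
The extreme feasible split is u = 47, v = 210, giving uv = 9870.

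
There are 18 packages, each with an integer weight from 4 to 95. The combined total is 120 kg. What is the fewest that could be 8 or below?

If only k of them are at most 8, the other 18 − k are at least 9, so the total is at least (18 − k)·9 + k·4.
This is ≤ 120, so (18 − k)·9 + 4k ≤ 120, which gives k ≥ 9.
Exactly 9 works: 9 values at 4 and 9 at 9 total 117; raise one of the low values by 3 (still ≤ 8) to hit 120.

9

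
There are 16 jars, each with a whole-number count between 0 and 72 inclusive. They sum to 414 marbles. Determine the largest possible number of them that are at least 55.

With k values at 55 or above and the rest at least 0, the sum is at least 0 + 55k.
Since the sum is 414, we need 55k ≤ 414, i.e. k ≤ 7.
k = 7 is achieved by 7 values at 55 and 9 at 0, total 385; add 29 to one value (staying below 55) to reach 414.

7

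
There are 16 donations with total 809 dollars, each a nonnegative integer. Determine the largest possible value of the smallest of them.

50

The average is 809/16 < 51, so some value is ≤ 50.
Achievable: 7 of them at 50 and 9 at 51 total 809.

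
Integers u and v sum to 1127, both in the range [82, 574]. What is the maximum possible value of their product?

With u + v fixed, uv peaks when the two are closest together.
Taking u = 563 and v = 564 (both in [82, 574]) gives uv = 317532.

317532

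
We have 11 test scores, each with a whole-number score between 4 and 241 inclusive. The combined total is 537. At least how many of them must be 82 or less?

If only k of them are at most 82, the other 11 − k are at least 83, so the total is at least (11 − k)·83 + k·4.
This is ≤ 537, so (11 − k)·83 + 4k ≤ 537, which gives k ≥ 5.
Exactly 5 works: 5 values at 4 and 6 at 83 total 518; raise one of the low values by 19 (still ≤ 82) to hit 537.

5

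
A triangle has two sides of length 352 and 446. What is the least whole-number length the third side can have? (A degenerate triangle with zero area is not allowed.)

95

The third side must exceed |352 − 446| = 94.
The smallest integer above 94 is 95.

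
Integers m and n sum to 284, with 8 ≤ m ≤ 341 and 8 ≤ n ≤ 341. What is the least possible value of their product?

2208

For a fixed sum, mn is smallest when m and n are as far apart as possible.
At the endpoint m = 8, n = 284 − 8 = 276, so mn = 8 × 276 = 2208.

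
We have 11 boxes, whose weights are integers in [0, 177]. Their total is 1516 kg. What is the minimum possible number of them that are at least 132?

Each value short of 132 is at most 131, costing at least 177 − 131 = 46 against the maximum total of 1947.
We can afford to lose at most 1947 − 1516 = 431, so at most ⌊431/46⌋ = 9 fall short, and at least 2 are ≥ 132.
Exactly 2 works: 2 values at 177 and 9 at 131 total 1533; lower one of the high values by 17 (still ≥ 132) to hit 1516.

2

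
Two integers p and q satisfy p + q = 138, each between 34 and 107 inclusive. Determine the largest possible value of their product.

4761

With p + q fixed, pq peaks when the two are closest together.
Taking p = 69 and q = 69 (both in [34, 107]) gives pq = 4761.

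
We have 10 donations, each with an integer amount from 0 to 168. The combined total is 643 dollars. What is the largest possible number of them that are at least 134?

4

If k of the values are ≥ 134, the total is ≥ 134k + 0(10 − k).
Setting 134k + 0(10 − k) ≤ 643 gives 134k ≤ 643, so k ≤ 4.
k = 4 is achieved by 4 values at 134 and 6 at 0, total 536; add 107 to one value (staying below 134) to reach 643.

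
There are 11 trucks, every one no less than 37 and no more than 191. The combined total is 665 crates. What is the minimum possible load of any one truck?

37

To make one truck as small as possible, make the other 10 as large as possible.
The other 10 can take up 10 × 191 = 1910 ≥ 665 − 37, so one truck can sit at its floor of 37.
Achievable: one at 37 and the other 10 totalling 628, which fits since 10 × 37 ≤ 628 ≤ 10 × 191.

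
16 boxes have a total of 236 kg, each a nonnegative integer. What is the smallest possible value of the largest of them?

The average is 236/16 > 14, so not all 16 can be 14 or less; the largest is ≥ 15.
Taking 4 copies of 14 and 12 copies of 15 gives exactly 236, so 15 is attained.

15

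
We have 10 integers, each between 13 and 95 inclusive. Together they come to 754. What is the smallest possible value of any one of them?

Minimizing one value means maximizing the remaining 9.
The other 9 can take up 9 × 95 = 855 ≥ 754 − 13, so one integer can sit at its floor of 13.
Achievable: one at 13 and the other 9 totalling 741, which fits since 9 × 13 ≤ 741 ≤ 9 × 95.

13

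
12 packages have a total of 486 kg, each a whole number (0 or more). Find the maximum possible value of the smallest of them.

40

The 12 values sum to 486, so their minimum is at most ⌊486/12⌋ = 40.
Equality holds with 6 values of 40 and 6 values of 41.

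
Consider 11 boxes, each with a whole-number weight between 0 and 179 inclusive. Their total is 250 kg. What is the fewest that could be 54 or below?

Each value above 54 is at least 55, contributing at least 55 − 0 = 55 above the floor 0.
The sum exceeds the floor total 0 by 250, so at most ⌊250/55⌋ = 4 exceed 54, and at least 7 are ≤ 54.
Exactly 7 works: 7 values at 0 and 4 at 55 total 220; raise one of the low values by 30 (still ≤ 54) to hit 250.

7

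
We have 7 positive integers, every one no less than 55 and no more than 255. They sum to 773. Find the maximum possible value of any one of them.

255

To make one integer as large as possible, make the other 6 as small as possible.
The other 6 contribute at least 6 × 55 = 330, leaving at most 773 − 330 = 443.
But each integer is capped at 255, so the maximum is 255.
Achievable: one at 255 and the other 6 totalling 518, which fits since 6 × 55 ≤ 518 ≤ 6 × 255.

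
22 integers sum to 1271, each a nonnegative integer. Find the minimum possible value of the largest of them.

Some value must be at least ⌈1271/22⌉ = 58, since 22 × 57 = 1254 < 1271.
Equality holds with 17 values of 58 and 5 values of 57.

58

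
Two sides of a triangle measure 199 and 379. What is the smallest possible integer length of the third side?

181

The third side must exceed |199 − 379| = 180.
The smallest integer above 180 is 181.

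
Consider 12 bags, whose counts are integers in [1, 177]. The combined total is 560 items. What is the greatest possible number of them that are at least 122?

If k of the values are ≥ 122, the total is ≥ 122k + 1(12 − k).
Setting 122k + 1(12 − k) ≤ 560 gives 121k ≤ 548, so k ≤ 4.
k = 4 is achieved by 4 values at 122 and 8 at 1, total 496; add 64 to one value (staying below 122) to reach 560.

4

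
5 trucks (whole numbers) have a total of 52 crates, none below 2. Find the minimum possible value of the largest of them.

11

Some value must be at least ⌈52/5⌉ = 11, since 5 × 10 = 50 < 52.
Achievable: 2 of them at 11 and 3 at 10 total 52.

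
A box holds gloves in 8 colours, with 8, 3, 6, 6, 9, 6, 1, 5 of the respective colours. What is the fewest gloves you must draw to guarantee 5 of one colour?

In the worst case you take as many as possible of each colour without reaching 5: 4 + 3 + 4 + 4 + 4 + 4 + 1 + 4 = 28.
The next one must give 5 of some colour, so 28 + 1 = 29.

29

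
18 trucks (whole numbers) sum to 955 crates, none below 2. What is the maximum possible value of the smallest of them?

The 18 values sum to 955, so their minimum is at most ⌊955/18⌋ = 53.
Achievable: 17 of them at 53 and 1 at 54 total 955.

53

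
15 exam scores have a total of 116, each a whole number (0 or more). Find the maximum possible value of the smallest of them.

If every one of the 15 were at least 8, the total would be at least 15 × 8 = 120 > 116.
Achievable: 4 of them at 7 and 11 at 8 total 116.

7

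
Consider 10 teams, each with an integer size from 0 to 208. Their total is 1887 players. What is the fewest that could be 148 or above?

Each value short of 148 is at most 147, costing at least 208 − 147 = 61 against the maximum total of 2080.
We can afford to lose at most 2080 − 1887 = 193, so at most ⌊193/61⌋ = 3 fall short, and at least 7 are ≥ 148.
Exactly 7 works: 7 values at 208 and 3 at 147 total 1897; lower one of the high values by 10 (still ≥ 148) to hit 1887.

7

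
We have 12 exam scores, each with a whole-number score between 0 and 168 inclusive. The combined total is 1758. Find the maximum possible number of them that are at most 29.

1

Suppose k of them are at most 29. Those contribute at most 29 each and the rest at most 168 each.
So the total is at most 29k + 168(12 − k) = 2016 − 139k. This must still be ≥ 1758, so k ≤ 1.
k = 1 is achieved by 1 value at 29 and 11 at 168, total 1877; lower one of the 168's by 119 (still > 29) to reach 1758.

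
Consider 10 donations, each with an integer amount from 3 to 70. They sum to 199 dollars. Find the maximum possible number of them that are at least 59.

If k of the values are ≥ 59, the total is ≥ 59k + 3(10 − k).
Setting 59k + 3(10 − k) ≤ 199 gives 56k ≤ 169, so k ≤ 3.
k = 3 is achieved by 3 values at 59 and 7 at 3, total 198; add 1 to one value (staying below 59) to reach 199.

3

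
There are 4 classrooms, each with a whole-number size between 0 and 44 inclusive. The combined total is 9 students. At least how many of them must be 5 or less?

3

Let j be the number exceeding 5. Then the total is ≥ 6·j + 0·(4 − j) = 0 + 6j.
So 6j ≤ 9 and j ≤ 1; hence at least 4 − 1 = 3 are ≤ 5.
Exactly 3 works: 3 values at 0 and 1 at 6 total 6; raise one of the low values by 3 (still ≤ 5) to hit 9.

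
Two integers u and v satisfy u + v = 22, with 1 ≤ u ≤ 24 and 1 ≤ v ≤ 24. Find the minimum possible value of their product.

uv = u(22 − u) is concave in u, so over [1, 21] it is minimized at an endpoint.
At the endpoint u = 1, v = 22 − 1 = 21, so uv = 1 × 21 = 21.

21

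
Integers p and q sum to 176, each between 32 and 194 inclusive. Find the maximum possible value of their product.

7744

pq = p(176 − p) is maximized when p is as near 176/2 as the bounds allow.
Taking p = 88 and q = 88 (both in [32, 194]) gives pq = 7744.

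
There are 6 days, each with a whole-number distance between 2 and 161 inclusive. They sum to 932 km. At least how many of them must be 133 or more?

5

Each value short of 133 is at most 132, costing at least 161 − 132 = 29 against the maximum total of 966.
We can afford to lose at most 966 − 932 = 34, so at most ⌊34/29⌋ = 1 fall short, and at least 5 are ≥ 133.
Exactly 5 works: 5 values at 161 and 1 at 132 total 937; lower one of the high values by 5 (still ≥ 133) to hit 932.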